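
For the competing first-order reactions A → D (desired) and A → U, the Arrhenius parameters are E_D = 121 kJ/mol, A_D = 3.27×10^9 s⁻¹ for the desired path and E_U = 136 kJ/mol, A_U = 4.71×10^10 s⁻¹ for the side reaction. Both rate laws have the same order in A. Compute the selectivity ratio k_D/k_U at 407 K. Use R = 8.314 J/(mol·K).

k_D/k_U = (A_D/A_U)·exp[−(E_D−E_U)/(RT)] = (A_D/A_U)·exp[(E_U−E_D)/(RT)].
(E_U−E_D)/(RT) = (136−121)×10³/(8.314×407) = 15000/3384 = 4.433.
k_D/k_U = (3.27×10^9/4.71×10^10)·exp(4.433) = 0.06943 × 84.17 = 5.84.

5.84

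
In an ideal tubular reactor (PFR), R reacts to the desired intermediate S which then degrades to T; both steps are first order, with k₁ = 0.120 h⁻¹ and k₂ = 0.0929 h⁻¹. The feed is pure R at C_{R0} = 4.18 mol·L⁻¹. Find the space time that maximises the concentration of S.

9.45 h

The intermediate peaks when r₁ = r₂, i.e. k₁e^(−k₁τ) = k₂e^(−k₂τ), giving τ_opt = ln(k₂/k₁)/(k₂−k₁).
= ln(0.0929/0.120)/(0.0929−0.120) = ln(0.7742)/-0.02710 = -0.2560/-0.02710 = 9.45 h.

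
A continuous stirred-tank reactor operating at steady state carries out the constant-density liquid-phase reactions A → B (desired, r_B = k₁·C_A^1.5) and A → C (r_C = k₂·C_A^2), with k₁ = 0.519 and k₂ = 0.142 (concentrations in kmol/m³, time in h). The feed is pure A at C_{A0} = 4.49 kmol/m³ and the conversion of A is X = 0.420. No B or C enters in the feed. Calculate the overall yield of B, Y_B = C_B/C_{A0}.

Exit C_A = C_{A0}(1−X) = 4.49×0.580 = 2.604 kmol/m³.
Rates in a CSTR are evaluated at the outlet concentration: r_B = 0.519×2.604^1.5 = 2.181, r_C = 0.142×2.604^2 = 0.9630.
Fraction of consumed A going to B: r_B/(r_B+r_C) = 0.6937.
C_B = 0.6937·C_{A0}·X = 0.6937×4.49×0.420 = 1.31 kmol/m³; Y_B = C_B/C_{A0} = 0.291.

0.291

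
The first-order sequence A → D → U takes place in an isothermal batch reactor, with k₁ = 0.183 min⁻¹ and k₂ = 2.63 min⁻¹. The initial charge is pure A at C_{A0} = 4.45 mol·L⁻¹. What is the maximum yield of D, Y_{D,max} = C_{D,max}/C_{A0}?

At the optimum, C_{D,max}/C_{A0} = (k₁/k₂)^[k₂/(k₂−k₁)].
= (0.183/2.63)^(2.63/(2.63−0.183)) = (0.06958)^(1.075) = 0.05701.

0.0570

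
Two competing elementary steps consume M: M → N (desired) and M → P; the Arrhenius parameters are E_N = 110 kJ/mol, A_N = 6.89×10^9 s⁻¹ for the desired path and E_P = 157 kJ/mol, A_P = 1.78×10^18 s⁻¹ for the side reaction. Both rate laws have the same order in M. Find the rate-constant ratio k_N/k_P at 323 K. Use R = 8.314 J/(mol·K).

0.154

k_N/k_P = (A_N/A_P)·exp[−(E_N−E_P)/(RT)] = (A_N/A_P)·exp[(E_P−E_N)/(RT)].
(E_P−E_N)/(RT) = (157−110)×10³/(8.314×323) = 47000/2685 = 17.50.
k_N/k_P = (6.89×10^9/1.78×10^18)·exp(17.50) = 3.871×10^-9 × 3.990×10^7 = 0.154.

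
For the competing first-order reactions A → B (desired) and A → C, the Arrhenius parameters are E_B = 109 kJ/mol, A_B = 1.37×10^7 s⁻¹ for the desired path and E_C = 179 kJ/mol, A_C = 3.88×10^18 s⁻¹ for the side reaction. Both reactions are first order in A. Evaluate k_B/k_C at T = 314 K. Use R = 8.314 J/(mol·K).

With equal orders, S_{B/C} = k_B/k_C = (A_B/A_C)·exp[(E_C−E_B)/(RT)].
(E_C−E_B)/(RT) = (179−109)×10³/(8.314×314) = 70000/2611 = 26.81.
k_B/k_C = (1.37×10^7/3.88×10^18)·exp(26.81) = 3.531×10^-12 × 4.417×10^11 = 1.56.

1.56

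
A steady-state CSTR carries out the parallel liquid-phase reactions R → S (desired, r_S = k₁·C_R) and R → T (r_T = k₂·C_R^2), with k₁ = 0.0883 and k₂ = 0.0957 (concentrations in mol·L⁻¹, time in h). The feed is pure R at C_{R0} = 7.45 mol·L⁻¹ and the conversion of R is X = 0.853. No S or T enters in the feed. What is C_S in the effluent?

2.91 mol·L⁻¹

Exit C_R = C_{R0}(1−X) = 7.45×0.147 = 1.095 mol·L⁻¹.
In a CSTR the entire volume is at exit conditions, so r_S = 0.0883×1.095 = 0.09670 and r_T = 0.0957×1.095^2 = 0.1148.
Fraction of consumed R going to S: r_S/(r_S+r_T) = 0.4573.
C_S = 0.4573·C_{R0}·X = 0.4573×7.45×0.853 = 2.91 mol·L⁻¹.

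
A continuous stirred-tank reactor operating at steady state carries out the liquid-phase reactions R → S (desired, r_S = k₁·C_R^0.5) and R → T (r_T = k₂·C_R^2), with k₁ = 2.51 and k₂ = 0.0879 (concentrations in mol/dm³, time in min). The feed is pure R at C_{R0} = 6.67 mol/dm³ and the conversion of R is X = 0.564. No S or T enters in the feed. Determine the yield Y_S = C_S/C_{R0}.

0.481

Exit C_R = C_{R0}(1−X) = 6.67×0.436 = 2.908 mol/dm³.
A CSTR operates uniformly at the exit composition, giving r_S = 4.280 and r_T = 0.7434 (each k·C_R^n at C_R = 2.908).
Fraction of consumed R going to S: r_S/(r_S+r_T) = 0.8520.
C_S = 0.8520·C_{R0}·X = 0.8520×6.67×0.564 = 3.21 mol/dm³; Y_S = C_S/C_{R0} = 0.481.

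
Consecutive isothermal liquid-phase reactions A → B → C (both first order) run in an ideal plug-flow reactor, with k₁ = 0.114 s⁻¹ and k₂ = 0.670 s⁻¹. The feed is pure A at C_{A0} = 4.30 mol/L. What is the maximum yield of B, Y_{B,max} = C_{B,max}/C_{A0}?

0.118

Evaluating C_B at τ_opt = ln(k₂/k₁)/(k₂−k₁) gives C_{B,max}/C_{A0} = (k₁/k₂)^[k₂/(k₂−k₁)].
= (0.114/0.670)^(0.670/(0.670−0.114)) = (0.1701)^(1.205) = 0.1183.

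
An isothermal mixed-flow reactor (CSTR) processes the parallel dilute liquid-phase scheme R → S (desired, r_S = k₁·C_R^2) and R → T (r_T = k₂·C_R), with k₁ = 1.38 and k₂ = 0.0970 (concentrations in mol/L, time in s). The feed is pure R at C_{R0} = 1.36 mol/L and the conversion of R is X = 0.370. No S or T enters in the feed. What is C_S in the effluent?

Exit C_R = C_{R0}(1−X) = 1.36×0.630 = 0.8568 mol/L.
A CSTR operates uniformly at the exit composition, giving r_S = 1.013 and r_T = 0.08311 (each k·C_R^n at C_R = 0.8568).
Fraction of consumed R going to S: r_S/(r_S+r_T) = 0.9242.
C_S = 0.9242·C_{R0}·X = 0.9242×1.36×0.370 = 0.465 mol/L.

0.465 mol/L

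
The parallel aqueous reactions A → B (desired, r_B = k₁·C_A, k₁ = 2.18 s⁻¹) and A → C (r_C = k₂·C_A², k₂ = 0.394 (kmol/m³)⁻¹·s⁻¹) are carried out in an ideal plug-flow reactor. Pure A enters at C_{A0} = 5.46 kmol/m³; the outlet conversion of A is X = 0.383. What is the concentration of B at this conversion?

C_A = C_{A0}(1−X) = 3.369 kmol/m³.
Along a PFR/batch, dC_B/dC_A = −r_B/(r_B+r_C) = −k₁/(k₁+k₂·C_A).
Integrating from C_{A0} to C_A: C_B = (2.18/0.394)·ln[(2.18+0.394·5.46)/(2.18+0.394·3.37)] = 5.533·ln(4.331/3.507) = 1.167 kmol/m³.

1.17 kmol/m³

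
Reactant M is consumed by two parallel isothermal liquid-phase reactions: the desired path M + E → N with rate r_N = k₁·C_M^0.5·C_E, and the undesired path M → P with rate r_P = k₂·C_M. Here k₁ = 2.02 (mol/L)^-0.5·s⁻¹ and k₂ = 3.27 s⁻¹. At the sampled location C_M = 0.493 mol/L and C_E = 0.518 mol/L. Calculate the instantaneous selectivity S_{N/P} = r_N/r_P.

S_{N/P} = r_N/r_P = (k₁·C_M^0.5·C_E)/(k₂·C_M) = (k₁/k₂)·C_M^-0.5·C_E.
= (2.02×0.4930^0.5×0.5180) / (3.27×0.4930) = 0.7347/1.612 = 0.456.
The undesired path is higher order in M, so low C_M (CSTR or dilute feed) favours N.

0.456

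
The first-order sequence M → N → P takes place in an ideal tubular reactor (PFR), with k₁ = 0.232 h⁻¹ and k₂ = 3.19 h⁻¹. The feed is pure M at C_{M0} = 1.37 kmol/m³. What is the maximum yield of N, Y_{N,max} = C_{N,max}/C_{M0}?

0.0592

For a first-order series the maximum intermediate yield is C_{N,max}/C_{M0} = (k₁/k₂)^[k₂/(k₂−k₁)].
= (0.232/3.19)^(3.19/(3.19−0.232)) = (0.07273)^(1.078) = 0.05921.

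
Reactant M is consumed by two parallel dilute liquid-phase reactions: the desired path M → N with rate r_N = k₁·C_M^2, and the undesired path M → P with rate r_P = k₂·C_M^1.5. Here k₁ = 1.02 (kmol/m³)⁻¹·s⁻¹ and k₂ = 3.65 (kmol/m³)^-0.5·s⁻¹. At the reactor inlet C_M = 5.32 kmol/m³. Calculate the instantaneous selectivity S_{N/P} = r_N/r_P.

S_{N/P} = r_N/r_P = (k₁·C_M^2)/(k₂·C_M^1.5) = (k₁/k₂)·C_M^0.5.
= (1.02×5.320^2) / (3.65×5.320^1.5) = 28.87/44.79 = 0.645.

0.645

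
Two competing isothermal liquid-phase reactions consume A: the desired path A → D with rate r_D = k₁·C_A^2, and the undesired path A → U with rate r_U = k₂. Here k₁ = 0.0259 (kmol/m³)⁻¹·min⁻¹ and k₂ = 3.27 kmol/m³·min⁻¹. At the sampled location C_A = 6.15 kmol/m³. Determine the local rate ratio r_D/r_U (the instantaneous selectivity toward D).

S_{D/U} = r_D/r_U = (k₁·C_A^2)/(k₂) = (k₁/k₂)·C_A^2.
= (0.0259×6.150^2) / (3.27) = 0.9796/3.270 = 0.300.

0.300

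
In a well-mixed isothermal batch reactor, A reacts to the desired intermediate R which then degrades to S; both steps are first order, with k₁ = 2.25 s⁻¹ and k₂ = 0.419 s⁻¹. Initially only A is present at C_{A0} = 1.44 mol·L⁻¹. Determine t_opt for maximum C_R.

The intermediate peaks when r₁ = r₂, i.e. k₁e^(−k₁t) = k₂e^(−k₂t), giving t_opt = ln(k₂/k₁)/(k₂−k₁).
= ln(0.419/2.25)/(0.419−2.25) = ln(0.1862)/-1.831 = -1.681/-1.831 = 0.918 s.

0.918 s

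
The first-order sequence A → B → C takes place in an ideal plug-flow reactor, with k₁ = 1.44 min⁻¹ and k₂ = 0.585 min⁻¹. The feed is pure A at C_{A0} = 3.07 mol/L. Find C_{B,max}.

For a first-order series the maximum intermediate yield is C_{B,max}/C_{A0} = (k₁/k₂)^[k₂/(k₂−k₁)].
= (1.44/0.585)^(0.585/(0.585−1.44)) = (2.462)^(-0.6842) = 0.5399.
C_{B,max} = 0.5399×3.07 = 1.66 mol/L.

1.66 mol/L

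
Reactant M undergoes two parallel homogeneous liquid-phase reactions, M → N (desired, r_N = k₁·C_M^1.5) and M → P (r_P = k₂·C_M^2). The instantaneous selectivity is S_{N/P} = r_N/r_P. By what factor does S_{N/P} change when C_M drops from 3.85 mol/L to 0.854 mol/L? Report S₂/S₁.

2.12

S_{N/P} = (k₁/k₂)·C_M^-0.5, so S₂/S₁ = (C_{M,2}/C_{M,1})^-0.5.
= (0.854/3.85)^(-0.5) = (0.2218)^(-0.5) = 2.12.
Selectivity toward N rises as C_M falls — low-concentration operation is favoured.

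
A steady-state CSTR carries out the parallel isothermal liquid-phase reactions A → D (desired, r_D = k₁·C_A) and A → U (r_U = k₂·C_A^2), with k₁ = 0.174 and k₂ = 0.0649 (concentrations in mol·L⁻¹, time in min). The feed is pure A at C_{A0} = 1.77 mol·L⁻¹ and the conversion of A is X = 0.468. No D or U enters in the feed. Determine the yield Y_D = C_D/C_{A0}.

Exit C_A = C_{A0}(1−X) = 1.77×0.532 = 0.9416 mol·L⁻¹.
In a CSTR the entire volume is at exit conditions, so r_D = 0.174×0.9416 = 0.1638 and r_U = 0.0649×0.9416^2 = 0.05755.
Fraction of consumed A going to D: r_D/(r_D+r_U) = 0.7401.
C_D = 0.7401·C_{A0}·X = 0.7401×1.77×0.468 = 0.613 mol·L⁻¹; Y_D = C_D/C_{A0} = 0.346.

0.346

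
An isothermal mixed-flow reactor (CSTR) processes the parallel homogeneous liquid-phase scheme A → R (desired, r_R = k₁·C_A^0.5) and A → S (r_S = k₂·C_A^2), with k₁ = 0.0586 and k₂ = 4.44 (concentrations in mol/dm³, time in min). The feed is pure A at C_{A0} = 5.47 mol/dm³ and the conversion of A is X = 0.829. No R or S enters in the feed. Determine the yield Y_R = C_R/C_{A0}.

Exit C_A = C_{A0}(1−X) = 5.47×0.171 = 0.9354 mol/dm³.
A CSTR operates uniformly at the exit composition, giving r_R = 0.05667 and r_S = 3.885 (each k·C_A^n at C_A = 0.9354).
Fraction of consumed A going to R: r_R/(r_R+r_S) = 0.01438.
C_R = 0.01438·C_{A0}·X = 0.01438×5.47×0.829 = 0.0652 mol/dm³; Y_R = C_R/C_{A0} = 0.0119.

0.0119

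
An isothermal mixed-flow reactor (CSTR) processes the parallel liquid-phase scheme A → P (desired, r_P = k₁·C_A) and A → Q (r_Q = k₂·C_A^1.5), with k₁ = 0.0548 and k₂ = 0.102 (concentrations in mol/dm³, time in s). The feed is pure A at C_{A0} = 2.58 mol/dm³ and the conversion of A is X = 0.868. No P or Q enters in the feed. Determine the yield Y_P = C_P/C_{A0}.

0.416

Exit C_A = C_{A0}(1−X) = 2.58×0.132 = 0.3406 mol/dm³.
In a CSTR the entire volume is at exit conditions, so r_P = 0.0548×0.3406 = 0.01866 and r_Q = 0.102×0.3406^1.5 = 0.02027.
Fraction of consumed A going to P: r_P/(r_P+r_Q) = 0.4793.
C_P = 0.4793·C_{A0}·X = 0.4793×2.58×0.868 = 1.07 mol/dm³; Y_P = C_P/C_{A0} = 0.416.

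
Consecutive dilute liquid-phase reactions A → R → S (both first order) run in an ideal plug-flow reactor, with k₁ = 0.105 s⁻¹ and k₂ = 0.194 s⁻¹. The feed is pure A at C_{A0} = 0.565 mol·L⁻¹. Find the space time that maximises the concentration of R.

6.90 s

Setting dC_R/dτ = 0 gives τ_opt = ln(k₂/k₁)/(k₂−k₁).
= ln(0.194/0.105)/(0.194−0.105) = ln(1.848)/0.08900 = 0.6139/0.08900 = 6.90 s.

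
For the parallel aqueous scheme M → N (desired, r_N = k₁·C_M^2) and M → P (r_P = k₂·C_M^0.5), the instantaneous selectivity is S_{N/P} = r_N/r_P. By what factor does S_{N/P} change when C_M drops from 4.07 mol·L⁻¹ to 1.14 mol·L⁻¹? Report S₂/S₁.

S_{N/P} = (k₁/k₂)·C_M^1.5, so S₂/S₁ = (C_{M,2}/C_{M,1})^1.5.
= (1.14/4.07)^1.5 = (0.2801)^1.5 = 0.148.
Selectivity toward N falls as C_M falls — high-concentration operation is favoured.

0.148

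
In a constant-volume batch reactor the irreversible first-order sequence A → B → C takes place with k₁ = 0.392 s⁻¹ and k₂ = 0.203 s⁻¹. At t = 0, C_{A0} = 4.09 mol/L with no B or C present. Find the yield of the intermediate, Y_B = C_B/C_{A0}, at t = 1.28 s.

The intermediate concentration in a first-order A→B→C sequence is C_B = k₁C_{A0}(e^(−k₁t) − e^(−k₂t))/(k₂−k₁).
e^(−k₁t) = e^(−0.392×1.28) = e^(−0.5018) = 0.6055; e^(−k₂t) = e^(−0.2598) = 0.7712.
C_B = 0.392×4.09/(0.203−0.392) × (0.6055−0.7712) = (-8.483)×(-0.1657) = 1.406 mol/L.
Y_B = C_B/C_{A0} = 1.406/4.09 = 0.344.

0.344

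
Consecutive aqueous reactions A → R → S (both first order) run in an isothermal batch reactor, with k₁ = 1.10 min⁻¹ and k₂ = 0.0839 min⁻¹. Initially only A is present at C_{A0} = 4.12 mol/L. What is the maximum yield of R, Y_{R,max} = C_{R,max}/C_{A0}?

0.809

For a first-order series the maximum intermediate yield is C_{R,max}/C_{A0} = (k₁/k₂)^[k₂/(k₂−k₁)].
= (1.10/0.0839)^(0.0839/(0.0839−1.10)) = (13.11)^(-0.08257) = 0.8086.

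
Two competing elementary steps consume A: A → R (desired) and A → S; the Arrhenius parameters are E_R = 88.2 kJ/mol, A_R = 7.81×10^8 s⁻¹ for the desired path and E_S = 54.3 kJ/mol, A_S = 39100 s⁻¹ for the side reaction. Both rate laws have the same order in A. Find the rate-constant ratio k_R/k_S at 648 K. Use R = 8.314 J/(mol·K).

37.0

Since both paths have the same order in A, the concentration cancels and S_{R/S} = k_R/k_S = (A_R/A_S)·exp[(E_S−E_R)/(RT)].
(E_S−E_R)/(RT) = (54.3−88.2)×10³/(8.314×648) = -33900/5387 = -6.292.
k_R/k_S = (7.81×10^8/39100)·exp(-6.292) = 19974 × 0.001850 = 37.0.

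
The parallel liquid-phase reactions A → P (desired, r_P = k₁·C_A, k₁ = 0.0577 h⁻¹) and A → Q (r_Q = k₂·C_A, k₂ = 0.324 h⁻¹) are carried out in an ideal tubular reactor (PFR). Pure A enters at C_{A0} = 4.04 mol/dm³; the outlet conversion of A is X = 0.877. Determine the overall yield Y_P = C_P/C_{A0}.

C_A = C_{A0}(1−X) = 0.4969 mol/dm³.
Both paths are first order in A, so the instantaneous fraction to P is constant: dC_P/d(−C_A) = k₁/(k₁+k₂) = 0.1512.
C_P = 0.1512·(C_{A0}−C_A) = 0.1512×3.543 = 0.536 mol/dm³.
Y_P = C_P/C_{A0} = 0.5356/4.04 = 0.133.

0.133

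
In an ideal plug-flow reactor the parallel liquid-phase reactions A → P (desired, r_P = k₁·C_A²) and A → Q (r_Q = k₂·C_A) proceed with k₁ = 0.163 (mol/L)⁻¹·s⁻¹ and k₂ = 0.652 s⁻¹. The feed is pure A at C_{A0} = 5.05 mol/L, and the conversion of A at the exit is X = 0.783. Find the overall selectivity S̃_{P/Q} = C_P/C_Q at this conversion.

0.721

C_A = C_{A0}(1−X) = 1.096 mol/L.
Along a PFR/batch, dC_Q/dC_A = −r_Q/(r_P+r_Q) = −k₂/(k₂+k₁·C_A).
Integrating from C_{A0} to C_A: C_Q = (0.652/0.163)·ln[(0.652+0.163·5.05)/(0.652+0.163·1.10)] = 4.000·ln(1.475/0.8306) = 2.297 mol/L.
Then C_P = (C_{A0}−C_A) − C_Q = 3.954 − 2.297 = 1.657 mol/L.
S̃_{P/Q} = C_P/C_Q = 1.657/2.297 = 0.721.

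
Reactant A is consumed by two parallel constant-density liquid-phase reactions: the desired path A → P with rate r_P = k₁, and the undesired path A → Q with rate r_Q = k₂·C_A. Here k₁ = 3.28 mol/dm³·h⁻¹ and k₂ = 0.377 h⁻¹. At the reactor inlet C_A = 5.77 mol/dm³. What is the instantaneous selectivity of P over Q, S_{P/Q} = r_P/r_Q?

S_{P/Q} = r_P/r_Q = (k₁)/(k₂·C_A) = (k₁/k₂)·C_A⁻¹.
= (3.28) / (0.377×5.770) = 3.280/2.175 = 1.51.

1.51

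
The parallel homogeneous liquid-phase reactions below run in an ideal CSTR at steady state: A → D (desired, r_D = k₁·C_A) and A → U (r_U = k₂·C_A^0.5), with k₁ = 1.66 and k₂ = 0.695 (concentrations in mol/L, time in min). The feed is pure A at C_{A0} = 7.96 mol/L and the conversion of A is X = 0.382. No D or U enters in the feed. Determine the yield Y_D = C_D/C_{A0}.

Exit C_A = C_{A0}(1−X) = 7.96×0.618 = 4.919 mol/L.
A CSTR operates uniformly at the exit composition, giving r_D = 8.166 and r_U = 1.541 (each k·C_A^n at C_A = 4.919).
Fraction of consumed A going to D: r_D/(r_D+r_U) = 0.8412.
C_D = 0.8412·C_{A0}·X = 0.8412×7.96×0.382 = 2.56 mol/L; Y_D = C_D/C_{A0} = 0.321.

0.321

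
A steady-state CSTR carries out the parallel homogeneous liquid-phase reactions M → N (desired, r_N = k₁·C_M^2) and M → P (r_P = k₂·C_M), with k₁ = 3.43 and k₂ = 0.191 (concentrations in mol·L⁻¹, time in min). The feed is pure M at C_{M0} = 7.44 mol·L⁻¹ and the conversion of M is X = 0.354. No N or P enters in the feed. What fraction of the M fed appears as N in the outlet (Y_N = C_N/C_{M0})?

Exit C_M = C_{M0}(1−X) = 7.44×0.646 = 4.806 mol·L⁻¹.
Rates in a CSTR are evaluated at the outlet concentration: r_N = 3.43×4.806^2 = 79.23, r_P = 0.191×4.806 = 0.9180.
Fraction of consumed M going to N: r_N/(r_N+r_P) = 0.9885.
C_N = 0.9885·C_{M0}·X = 0.9885×7.44×0.354 = 2.60 mol·L⁻¹; Y_N = C_N/C_{M0} = 0.350.

0.350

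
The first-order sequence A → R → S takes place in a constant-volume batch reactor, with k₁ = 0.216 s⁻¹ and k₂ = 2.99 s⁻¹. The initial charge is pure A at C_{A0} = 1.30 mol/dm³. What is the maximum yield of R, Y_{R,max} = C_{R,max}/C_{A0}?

For a first-order series the maximum intermediate yield is C_{R,max}/C_{A0} = (k₁/k₂)^[k₂/(k₂−k₁)].
= (0.216/2.99)^(2.99/(2.99−0.216)) = (0.07224)^(1.078) = 0.05887.

0.0589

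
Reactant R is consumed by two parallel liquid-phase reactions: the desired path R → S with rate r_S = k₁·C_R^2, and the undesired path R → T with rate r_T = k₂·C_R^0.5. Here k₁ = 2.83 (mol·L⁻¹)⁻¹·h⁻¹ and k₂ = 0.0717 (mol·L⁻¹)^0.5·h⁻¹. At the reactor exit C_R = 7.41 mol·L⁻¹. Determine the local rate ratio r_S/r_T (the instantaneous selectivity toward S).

S_{S/T} = r_S/r_T = (k₁·C_R^2)/(k₂·C_R^0.5) = (k₁/k₂)·C_R^1.5.
= (2.83×7.410^2) / (0.0717×7.410^0.5) = 155.4/0.1952 = 796.
Since the desired path is higher order in R, keeping C_R high (PFR or concentrated feed) favours S.

796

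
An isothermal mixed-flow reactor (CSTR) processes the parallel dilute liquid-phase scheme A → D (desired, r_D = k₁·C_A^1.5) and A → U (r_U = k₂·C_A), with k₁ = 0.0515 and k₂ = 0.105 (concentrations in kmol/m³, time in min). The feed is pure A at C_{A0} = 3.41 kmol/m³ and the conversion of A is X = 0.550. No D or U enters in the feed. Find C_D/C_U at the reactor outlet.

Exit C_A = C_{A0}(1−X) = 3.41×0.450 = 1.534 kmol/m³.
In a CSTR the entire volume is at exit conditions, so r_D = 0.0515×1.534^1.5 = 0.09789 and r_U = 0.105×1.534 = 0.1611.
Overall selectivity = C_D/C_U = r_Dτ/(r_Uτ) = r_D/r_U = 0.608.

0.608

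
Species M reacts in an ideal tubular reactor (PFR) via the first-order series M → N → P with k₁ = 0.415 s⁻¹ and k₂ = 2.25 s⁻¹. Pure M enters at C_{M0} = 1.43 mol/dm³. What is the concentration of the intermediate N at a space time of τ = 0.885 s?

0.180 mol/dm³

The intermediate concentration in a first-order A→B→C sequence is C_N = k₁C_{M0}(e^(−k₁τ) − e^(−k₂τ))/(k₂−k₁).
e^(−k₁τ) = e^(−0.415×0.885) = e^(−0.3673) = 0.6926; e^(−k₂τ) = e^(−1.991) = 0.1365.
C_N = 0.415×1.43/(2.25−0.415) × (0.6926−0.1365) = 0.3234×0.5561 = 0.1798 mol/dm³.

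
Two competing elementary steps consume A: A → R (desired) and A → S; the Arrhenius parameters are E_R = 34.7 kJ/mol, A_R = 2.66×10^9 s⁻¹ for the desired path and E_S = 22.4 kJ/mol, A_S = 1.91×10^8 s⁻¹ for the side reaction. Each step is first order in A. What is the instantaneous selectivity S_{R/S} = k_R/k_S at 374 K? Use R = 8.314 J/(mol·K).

k_R/k_S = (A_R/A_S)·exp[−(E_R−E_S)/(RT)] = (A_R/A_S)·exp[(E_S−E_R)/(RT)].
(E_S−E_R)/(RT) = (22.4−34.7)×10³/(8.314×374) = -12300/3109 = -3.956.
k_R/k_S = (2.66×10^9/1.91×10^8)·exp(-3.956) = 13.93 × 0.01915 = 0.267.
Since E_R > E_S, raising the temperature improves selectivity toward R.

0.267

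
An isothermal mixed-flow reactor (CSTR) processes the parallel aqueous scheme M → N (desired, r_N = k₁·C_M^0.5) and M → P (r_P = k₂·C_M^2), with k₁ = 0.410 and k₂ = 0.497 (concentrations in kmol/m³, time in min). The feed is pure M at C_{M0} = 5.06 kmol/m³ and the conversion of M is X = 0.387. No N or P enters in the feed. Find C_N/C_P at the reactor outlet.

0.151

Exit C_M = C_{M0}(1−X) = 5.06×0.613 = 3.102 kmol/m³.
In a CSTR the entire volume is at exit conditions, so r_N = 0.410×3.102^0.5 = 0.7221 and r_P = 0.497×3.102^2 = 4.782.
Overall selectivity = C_N/C_P = r_Nτ/(r_Pτ) = r_N/r_P = 0.151.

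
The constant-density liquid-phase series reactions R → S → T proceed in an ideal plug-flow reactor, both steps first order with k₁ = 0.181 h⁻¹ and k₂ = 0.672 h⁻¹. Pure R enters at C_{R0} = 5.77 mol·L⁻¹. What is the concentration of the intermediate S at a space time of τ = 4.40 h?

0.849 mol·L⁻¹

The intermediate concentration in a first-order A→B→C sequence is C_S = k₁C_{R0}(e^(−k₁τ) − e^(−k₂τ))/(k₂−k₁).
e^(−k₁τ) = e^(−0.181×4.40) = e^(−0.7964) = 0.4509; e^(−k₂τ) = e^(−2.957) = 0.05199.
C_S = 0.181×5.77/(0.672−0.181) × (0.4509−0.05199) = 2.127×0.3990 = 0.8486 mol·L⁻¹.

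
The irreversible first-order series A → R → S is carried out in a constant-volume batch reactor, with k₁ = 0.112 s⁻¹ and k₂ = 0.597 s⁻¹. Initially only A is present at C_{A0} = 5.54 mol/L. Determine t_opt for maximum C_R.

For first-order series the maximum of C_R occurs at t_opt = ln(k₂/k₁)/(k₂−k₁).
= ln(0.597/0.112)/(0.597−0.112) = ln(5.330)/0.4850 = 1.673/0.4850 = 3.45 s.

3.45 s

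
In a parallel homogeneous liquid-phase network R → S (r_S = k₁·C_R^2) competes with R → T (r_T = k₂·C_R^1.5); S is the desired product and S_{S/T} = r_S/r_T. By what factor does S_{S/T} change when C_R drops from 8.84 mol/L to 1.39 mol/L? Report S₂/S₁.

0.397

S_{S/T} = (k₁/k₂)·C_R^0.5, so S₂/S₁ = (C_{R,2}/C_{R,1})^0.5.
= (1.39/8.84)^0.5 = (0.1572)^0.5 = 0.397.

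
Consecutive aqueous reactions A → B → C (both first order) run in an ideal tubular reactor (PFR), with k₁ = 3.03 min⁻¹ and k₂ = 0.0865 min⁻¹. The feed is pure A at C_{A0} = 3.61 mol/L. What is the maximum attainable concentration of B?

3.25 mol/L

Evaluating C_B at τ_opt = ln(k₂/k₁)/(k₂−k₁) gives C_{B,max}/C_{A0} = (k₁/k₂)^[k₂/(k₂−k₁)].
= (3.03/0.0865)^(0.0865/(0.0865−3.03)) = (35.03)^(-0.02939) = 0.9008.
C_{B,max} = 0.9008×3.61 = 3.25 mol/L.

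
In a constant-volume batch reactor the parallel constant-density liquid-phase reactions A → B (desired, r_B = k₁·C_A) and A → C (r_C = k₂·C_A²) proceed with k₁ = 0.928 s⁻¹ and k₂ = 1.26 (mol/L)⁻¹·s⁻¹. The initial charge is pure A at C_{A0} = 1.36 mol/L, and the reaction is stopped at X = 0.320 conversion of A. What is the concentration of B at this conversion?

C_A = C_{A0}(1−X) = 0.9248 mol/L.
Along a PFR/batch, dC_B/dC_A = −r_B/(r_B+r_C) = −k₁/(k₁+k₂·C_A).
Integrating from C_{A0} to C_A: C_B = (0.928/1.26)·ln[(0.928+1.26·1.36)/(0.928+1.26·0.925)] = 0.7365·ln(2.642/2.093) = 0.1714 mol/L.

0.171 mol/L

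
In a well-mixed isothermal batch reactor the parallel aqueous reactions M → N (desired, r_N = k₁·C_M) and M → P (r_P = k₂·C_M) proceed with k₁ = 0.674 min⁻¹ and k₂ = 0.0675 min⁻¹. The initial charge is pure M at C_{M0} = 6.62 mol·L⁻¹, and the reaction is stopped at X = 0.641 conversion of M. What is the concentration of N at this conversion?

3.86 mol·L⁻¹

C_M = C_{M0}(1−X) = 2.377 mol·L⁻¹.
Both paths are first order in M, so the instantaneous fraction to N is constant: dC_N/d(−C_M) = k₁/(k₁+k₂) = 0.9090.
C_N = 0.9090·(C_{M0}−C_M) = 0.9090×4.243 = 3.86 mol·L⁻¹.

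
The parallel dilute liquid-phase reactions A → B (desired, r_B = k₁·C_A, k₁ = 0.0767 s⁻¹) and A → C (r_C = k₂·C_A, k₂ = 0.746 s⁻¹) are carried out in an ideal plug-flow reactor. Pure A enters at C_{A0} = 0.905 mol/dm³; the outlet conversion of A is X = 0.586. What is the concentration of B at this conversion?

C_A = C_{A0}(1−X) = 0.3747 mol/dm³.
Both paths are first order in A, so the instantaneous fraction to B is constant: dC_B/d(−C_A) = k₁/(k₁+k₂) = 0.09323.
C_B = 0.09323·(C_{A0}−C_A) = 0.09323×0.5303 = 0.0494 mol/dm³.

0.0494 mol/dm³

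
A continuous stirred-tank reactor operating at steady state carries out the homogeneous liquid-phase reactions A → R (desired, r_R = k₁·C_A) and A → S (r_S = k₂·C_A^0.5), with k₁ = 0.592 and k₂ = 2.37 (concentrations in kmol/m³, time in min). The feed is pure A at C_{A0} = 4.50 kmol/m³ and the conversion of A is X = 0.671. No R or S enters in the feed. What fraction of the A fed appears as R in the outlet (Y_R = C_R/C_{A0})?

0.156

Exit C_A = C_{A0}(1−X) = 4.50×0.329 = 1.480 kmol/m³.
In a CSTR the entire volume is at exit conditions, so r_R = 0.592×1.480 = 0.8765 and r_S = 2.37×1.480^0.5 = 2.884.
Fraction of consumed A going to R: r_R/(r_R+r_S) = 0.2331.
C_R = 0.2331·C_{A0}·X = 0.2331×4.50×0.671 = 0.704 kmol/m³; Y_R = C_R/C_{A0} = 0.156.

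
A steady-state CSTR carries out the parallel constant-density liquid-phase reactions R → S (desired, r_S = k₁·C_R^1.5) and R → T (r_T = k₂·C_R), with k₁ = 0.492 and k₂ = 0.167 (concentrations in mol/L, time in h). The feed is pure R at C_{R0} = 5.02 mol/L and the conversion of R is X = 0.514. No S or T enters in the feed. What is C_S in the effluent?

Exit C_R = C_{R0}(1−X) = 5.02×0.486 = 2.440 mol/L.
In a CSTR the entire volume is at exit conditions, so r_S = 0.492×2.440^1.5 = 1.875 and r_T = 0.167×2.440 = 0.4074.
Fraction of consumed R going to S: r_S/(r_S+r_T) = 0.8215.
C_S = 0.8215·C_{R0}·X = 0.8215×5.02×0.514 = 2.12 mol/L.

2.12 mol/L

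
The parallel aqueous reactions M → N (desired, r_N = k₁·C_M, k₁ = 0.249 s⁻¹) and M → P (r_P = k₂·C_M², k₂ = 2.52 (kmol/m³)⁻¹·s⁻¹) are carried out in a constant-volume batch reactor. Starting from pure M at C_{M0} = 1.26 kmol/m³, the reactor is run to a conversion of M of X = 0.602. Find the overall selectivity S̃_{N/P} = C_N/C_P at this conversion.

C_M = C_{M0}(1−X) = 0.5015 kmol/m³.
Along a PFR/batch, dC_N/dC_M = −r_N/(r_N+r_P) = −k₁/(k₁+k₂·C_M).
Integrating from C_{M0} to C_M: C_N = (0.249/2.52)·ln[(0.249+2.52·1.26)/(0.249+2.52·0.501)] = 0.09881·ln(3.424/1.513) = 0.08072 kmol/m³.
C_P = (C_{M0}−C_M)−C_N = 0.6778 kmol/m³; S̃_{N/P} = 0.08072/0.6778 = 0.119.

0.119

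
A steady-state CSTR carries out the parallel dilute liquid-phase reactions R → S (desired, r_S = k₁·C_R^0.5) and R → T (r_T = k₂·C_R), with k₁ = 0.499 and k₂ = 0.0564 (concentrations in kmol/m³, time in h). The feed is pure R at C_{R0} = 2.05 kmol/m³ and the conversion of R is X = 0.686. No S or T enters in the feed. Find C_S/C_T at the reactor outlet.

11.0

Exit C_R = C_{R0}(1−X) = 2.05×0.314 = 0.6437 kmol/m³.
A CSTR operates uniformly at the exit composition, giving r_S = 0.4004 and r_T = 0.03630 (each k·C_R^n at C_R = 0.6437).
Overall selectivity = C_S/C_T = r_Sτ/(r_Tτ) = r_S/r_T = 11.0.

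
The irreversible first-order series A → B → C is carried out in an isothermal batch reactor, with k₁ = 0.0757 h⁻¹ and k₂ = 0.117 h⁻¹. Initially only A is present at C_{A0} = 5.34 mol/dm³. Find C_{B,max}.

1.56 mol/dm³

For a first-order series the maximum intermediate yield is C_{B,max}/C_{A0} = (k₁/k₂)^[k₂/(k₂−k₁)].
= (0.0757/0.117)^(0.117/(0.117−0.0757)) = (0.6470)^(2.833) = 0.2913.
C_{B,max} = 0.2913×5.34 = 1.56 mol/dm³.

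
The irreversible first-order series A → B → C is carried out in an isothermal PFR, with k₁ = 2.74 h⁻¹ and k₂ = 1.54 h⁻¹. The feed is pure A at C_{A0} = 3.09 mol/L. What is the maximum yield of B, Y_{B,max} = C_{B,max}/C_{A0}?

0.477

Evaluating C_B at τ_opt = ln(k₂/k₁)/(k₂−k₁) gives C_{B,max}/C_{A0} = (k₁/k₂)^[k₂/(k₂−k₁)].
= (2.74/1.54)^(1.54/(1.54−2.74)) = (1.779)^(-1.283) = 0.4774.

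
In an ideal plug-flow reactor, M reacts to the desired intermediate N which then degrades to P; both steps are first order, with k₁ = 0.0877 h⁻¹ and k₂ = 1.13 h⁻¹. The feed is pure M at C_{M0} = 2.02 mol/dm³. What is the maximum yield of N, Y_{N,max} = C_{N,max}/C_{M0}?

0.0626

Evaluating C_N at τ_opt = ln(k₂/k₁)/(k₂−k₁) gives C_{N,max}/C_{M0} = (k₁/k₂)^[k₂/(k₂−k₁)].
= (0.0877/1.13)^(1.13/(1.13−0.0877)) = (0.07761)^(1.084) = 0.06259.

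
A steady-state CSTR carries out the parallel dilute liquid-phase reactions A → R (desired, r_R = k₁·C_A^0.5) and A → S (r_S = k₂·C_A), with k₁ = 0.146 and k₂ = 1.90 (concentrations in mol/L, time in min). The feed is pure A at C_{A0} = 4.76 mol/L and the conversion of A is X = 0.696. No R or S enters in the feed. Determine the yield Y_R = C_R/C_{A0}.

Exit C_A = C_{A0}(1−X) = 4.76×0.304 = 1.447 mol/L.
In a CSTR the entire volume is at exit conditions, so r_R = 0.146×1.447^0.5 = 0.1756 and r_S = 1.90×1.447 = 2.749.
Fraction of consumed A going to R: r_R/(r_R+r_S) = 0.06004.
C_R = 0.06004·C_{A0}·X = 0.06004×4.76×0.696 = 0.199 mol/L; Y_R = C_R/C_{A0} = 0.0418.

0.0418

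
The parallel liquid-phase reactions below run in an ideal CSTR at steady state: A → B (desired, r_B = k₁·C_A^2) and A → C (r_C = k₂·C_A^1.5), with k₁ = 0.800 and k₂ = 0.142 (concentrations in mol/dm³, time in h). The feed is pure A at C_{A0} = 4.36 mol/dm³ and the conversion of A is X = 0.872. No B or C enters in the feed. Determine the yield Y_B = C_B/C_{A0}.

0.705

Exit C_A = C_{A0}(1−X) = 4.36×0.128 = 0.5581 mol/dm³.
Rates in a CSTR are evaluated at the outlet concentration: r_B = 0.800×0.5581^2 = 0.2492, r_C = 0.142×0.5581^1.5 = 0.05920.
Fraction of consumed A going to B: r_B/(r_B+r_C) = 0.8080.
C_B = 0.8080·C_{A0}·X = 0.8080×4.36×0.872 = 3.07 mol/dm³; Y_B = C_B/C_{A0} = 0.705.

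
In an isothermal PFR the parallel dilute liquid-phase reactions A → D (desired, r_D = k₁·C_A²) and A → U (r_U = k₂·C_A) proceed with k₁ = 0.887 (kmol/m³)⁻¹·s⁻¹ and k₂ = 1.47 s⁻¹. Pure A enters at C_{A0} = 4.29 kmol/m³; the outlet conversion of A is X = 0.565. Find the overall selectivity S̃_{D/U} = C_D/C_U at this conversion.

C_A = C_{A0}(1−X) = 1.866 kmol/m³.
Along a PFR/batch, dC_U/dC_A = −r_U/(r_D+r_U) = −k₂/(k₂+k₁·C_A).
Integrating from C_{A0} to C_A: C_U = (1.47/0.887)·ln[(1.47+0.887·4.29)/(1.47+0.887·1.87)] = 1.657·ln(5.275/3.125) = 0.8676 kmol/m³.
Then C_D = (C_{A0}−C_A) − C_U = 2.424 − 0.8676 = 1.556 kmol/m³.
S̃_{D/U} = C_D/C_U = 1.556/0.8676 = 1.79.

1.79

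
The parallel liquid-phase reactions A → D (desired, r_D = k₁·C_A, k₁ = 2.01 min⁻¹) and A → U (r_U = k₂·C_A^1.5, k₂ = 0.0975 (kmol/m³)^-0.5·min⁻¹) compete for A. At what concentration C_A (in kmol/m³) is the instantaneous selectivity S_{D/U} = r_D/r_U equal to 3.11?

43.9 kmol/m³

S_{D/U} = (k₁/k₂)·C_A^-0.5 ⇒ C_A = (S·k₂/k₁)^(-2).
= (3.11×0.0975/2.01)^(-2) = (0.1509)^(-2) = 43.9 kmol/m³.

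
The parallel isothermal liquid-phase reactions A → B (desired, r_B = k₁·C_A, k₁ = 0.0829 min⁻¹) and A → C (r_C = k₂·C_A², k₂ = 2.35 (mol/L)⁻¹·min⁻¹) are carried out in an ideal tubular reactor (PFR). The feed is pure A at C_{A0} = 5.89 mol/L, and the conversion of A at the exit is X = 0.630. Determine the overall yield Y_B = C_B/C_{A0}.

C_A = C_{A0}(1−X) = 2.179 mol/L.
Along a PFR/batch, dC_B/dC_A = −r_B/(r_B+r_C) = −k₁/(k₁+k₂·C_A).
Integrating from C_{A0} to C_A: C_B = (0.0829/2.35)·ln[(0.0829+2.35·5.89)/(0.0829+2.35·2.18)] = 0.03528·ln(13.92/5.204) = 0.03472 mol/L.
Y_B = C_B/C_{A0} = 0.03472/5.89 = 0.00589.

0.00589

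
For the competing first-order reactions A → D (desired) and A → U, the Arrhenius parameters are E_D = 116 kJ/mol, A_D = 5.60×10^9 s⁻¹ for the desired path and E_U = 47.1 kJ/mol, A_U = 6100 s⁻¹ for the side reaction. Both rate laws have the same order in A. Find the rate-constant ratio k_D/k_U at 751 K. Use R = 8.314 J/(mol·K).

Since both paths have the same order in A, the concentration cancels and S_{D/U} = k_D/k_U = (A_D/A_U)·exp[(E_U−E_D)/(RT)].
(E_U−E_D)/(RT) = (47.1−116)×10³/(8.314×751) = -68900/6244 = -11.03.
k_D/k_U = (5.60×10^9/6100)·exp(-11.03) = 9.180×10^5 × 1.613×10^-5 = 14.8.

14.8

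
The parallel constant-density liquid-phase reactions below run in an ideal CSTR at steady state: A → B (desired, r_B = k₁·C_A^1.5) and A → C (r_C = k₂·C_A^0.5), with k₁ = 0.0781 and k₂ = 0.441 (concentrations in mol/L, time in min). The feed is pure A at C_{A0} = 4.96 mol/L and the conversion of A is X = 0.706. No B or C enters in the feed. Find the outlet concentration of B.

0.719 mol/L

Exit C_A = C_{A0}(1−X) = 4.96×0.294 = 1.458 mol/L.
In a CSTR the entire volume is at exit conditions, so r_B = 0.0781×1.458^1.5 = 0.1375 and r_C = 0.441×1.458^0.5 = 0.5325.
Fraction of consumed A going to B: r_B/(r_B+r_C) = 0.2052.
C_B = 0.2052·C_{A0}·X = 0.2052×4.96×0.706 = 0.719 mol/L.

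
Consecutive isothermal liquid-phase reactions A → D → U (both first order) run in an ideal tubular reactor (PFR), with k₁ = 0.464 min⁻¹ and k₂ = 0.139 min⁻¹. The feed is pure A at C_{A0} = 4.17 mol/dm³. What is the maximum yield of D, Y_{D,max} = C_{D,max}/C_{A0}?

0.597

For a first-order series the maximum intermediate yield is C_{D,max}/C_{A0} = (k₁/k₂)^[k₂/(k₂−k₁)].
= (0.464/0.139)^(0.139/(0.139−0.464)) = (3.338)^(-0.4277) = 0.5972.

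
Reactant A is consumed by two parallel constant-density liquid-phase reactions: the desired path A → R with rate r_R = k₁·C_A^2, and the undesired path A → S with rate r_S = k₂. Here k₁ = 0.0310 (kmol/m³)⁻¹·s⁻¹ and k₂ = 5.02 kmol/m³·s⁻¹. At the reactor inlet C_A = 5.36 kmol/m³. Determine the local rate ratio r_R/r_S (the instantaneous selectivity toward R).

S_{R/S} = r_R/r_S = (k₁·C_A^2)/(k₂) = (k₁/k₂)·C_A^2.
= (0.0310×5.360^2) / (5.02) = 0.8906/5.020 = 0.177.

0.177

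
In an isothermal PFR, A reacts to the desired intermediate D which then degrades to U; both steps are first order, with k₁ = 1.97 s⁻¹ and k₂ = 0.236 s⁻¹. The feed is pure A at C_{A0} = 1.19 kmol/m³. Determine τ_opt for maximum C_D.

1.22 s

For first-order series the maximum of C_D occurs at τ_opt = ln(k₂/k₁)/(k₂−k₁).
= ln(0.236/1.97)/(0.236−1.97) = ln(0.1198)/-1.734 = -2.122/-1.734 = 1.22 s.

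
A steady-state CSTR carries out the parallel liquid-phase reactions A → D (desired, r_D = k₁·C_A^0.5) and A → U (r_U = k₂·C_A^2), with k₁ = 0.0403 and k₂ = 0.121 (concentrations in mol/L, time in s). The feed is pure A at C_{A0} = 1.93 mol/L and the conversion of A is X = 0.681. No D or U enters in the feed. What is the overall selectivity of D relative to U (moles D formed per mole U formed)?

Exit C_A = C_{A0}(1−X) = 1.93×0.319 = 0.6157 mol/L.
In a CSTR the entire volume is at exit conditions, so r_D = 0.0403×0.6157^0.5 = 0.03162 and r_U = 0.121×0.6157^2 = 0.04586.
Overall selectivity = C_D/C_U = r_Dτ/(r_Uτ) = r_D/r_U = 0.689.

0.689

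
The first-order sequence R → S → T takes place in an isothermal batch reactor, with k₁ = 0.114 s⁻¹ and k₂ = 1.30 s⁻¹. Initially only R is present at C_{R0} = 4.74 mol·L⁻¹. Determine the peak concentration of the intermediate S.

Evaluating C_S at t_opt = ln(k₂/k₁)/(k₂−k₁) gives C_{S,max}/C_{R0} = (k₁/k₂)^[k₂/(k₂−k₁)].
= (0.114/1.30)^(1.30/(1.30−0.114)) = (0.08769)^(1.096) = 0.06940.
C_{S,max} = 0.06940×4.74 = 0.329 mol·L⁻¹.

0.329 mol·L⁻¹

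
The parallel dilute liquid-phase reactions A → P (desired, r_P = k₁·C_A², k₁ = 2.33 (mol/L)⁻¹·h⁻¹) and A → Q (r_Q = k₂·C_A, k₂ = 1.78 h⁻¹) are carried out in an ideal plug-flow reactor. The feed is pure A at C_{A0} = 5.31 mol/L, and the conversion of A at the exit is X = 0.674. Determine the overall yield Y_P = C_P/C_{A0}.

C_A = C_{A0}(1−X) = 1.731 mol/L.
Along a PFR/batch, dC_Q/dC_A = −r_Q/(r_P+r_Q) = −k₂/(k₂+k₁·C_A).
Integrating from C_{A0} to C_A: C_Q = (1.78/2.33)·ln[(1.78+2.33·5.31)/(1.78+2.33·1.73)] = 0.7639·ln(14.15/5.813) = 0.6797 mol/L.
Then C_P = (C_{A0}−C_A) − C_Q = 3.579 − 0.6797 = 2.899 mol/L.
Y_P = C_P/C_{A0} = 2.899/5.31 = 0.546.

0.546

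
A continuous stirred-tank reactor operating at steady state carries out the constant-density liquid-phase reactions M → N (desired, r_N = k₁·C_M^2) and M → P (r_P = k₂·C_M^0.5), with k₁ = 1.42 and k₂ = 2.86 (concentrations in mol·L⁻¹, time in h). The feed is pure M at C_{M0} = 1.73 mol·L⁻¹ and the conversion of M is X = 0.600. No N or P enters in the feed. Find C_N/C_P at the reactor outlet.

Exit C_M = C_{M0}(1−X) = 1.73×0.400 = 0.6920 mol·L⁻¹.
Rates in a CSTR are evaluated at the outlet concentration: r_N = 1.42×0.6920^2 = 0.6800, r_P = 2.86×0.6920^0.5 = 2.379.
Overall selectivity = C_N/C_P = r_Nτ/(r_Pτ) = r_N/r_P = 0.286.

0.286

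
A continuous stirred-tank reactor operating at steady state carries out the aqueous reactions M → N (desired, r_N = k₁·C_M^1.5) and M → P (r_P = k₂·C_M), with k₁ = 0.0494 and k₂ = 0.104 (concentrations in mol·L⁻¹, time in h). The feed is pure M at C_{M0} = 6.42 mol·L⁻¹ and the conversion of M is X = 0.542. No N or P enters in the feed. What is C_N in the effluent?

Exit C_M = C_{M0}(1−X) = 6.42×0.458 = 2.940 mol·L⁻¹.
In a CSTR the entire volume is at exit conditions, so r_N = 0.0494×2.940^1.5 = 0.2491 and r_P = 0.104×2.940 = 0.3058.
Fraction of consumed M going to N: r_N/(r_N+r_P) = 0.4489.
C_N = 0.4489·C_{M0}·X = 0.4489×6.42×0.542 = 1.56 mol·L⁻¹.

1.56 mol·L⁻¹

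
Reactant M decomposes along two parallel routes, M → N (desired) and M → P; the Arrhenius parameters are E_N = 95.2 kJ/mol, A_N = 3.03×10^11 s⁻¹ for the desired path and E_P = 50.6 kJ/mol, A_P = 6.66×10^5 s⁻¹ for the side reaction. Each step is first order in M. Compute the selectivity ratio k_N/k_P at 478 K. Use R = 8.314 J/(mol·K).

6.08

Since both paths have the same order in M, the concentration cancels and S_{N/P} = k_N/k_P = (A_N/A_P)·exp[(E_P−E_N)/(RT)].
(E_P−E_N)/(RT) = (50.6−95.2)×10³/(8.314×478) = -44600/3974 = -11.22.
k_N/k_P = (3.03×10^11/6.66×10^5)·exp(-11.22) = 4.550×10^5 × 1.337×10^-5 = 6.08.
Since E_N > E_P, raising the temperature improves selectivity toward N.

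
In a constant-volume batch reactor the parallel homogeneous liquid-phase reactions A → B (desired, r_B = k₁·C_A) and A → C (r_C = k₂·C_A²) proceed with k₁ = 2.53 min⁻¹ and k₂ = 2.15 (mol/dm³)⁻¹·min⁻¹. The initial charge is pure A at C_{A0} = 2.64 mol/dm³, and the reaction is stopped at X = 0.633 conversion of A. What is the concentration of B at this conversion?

C_A = C_{A0}(1−X) = 0.9689 mol/dm³.
Along a PFR/batch, dC_B/dC_A = −r_B/(r_B+r_C) = −k₁/(k₁+k₂·C_A).
Integrating from C_{A0} to C_A: C_B = (2.53/2.15)·ln[(2.53+2.15·2.64)/(2.53+2.15·0.969)] = 1.177·ln(8.206/4.613) = 0.6778 mol/dm³.

0.678 mol/dm³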